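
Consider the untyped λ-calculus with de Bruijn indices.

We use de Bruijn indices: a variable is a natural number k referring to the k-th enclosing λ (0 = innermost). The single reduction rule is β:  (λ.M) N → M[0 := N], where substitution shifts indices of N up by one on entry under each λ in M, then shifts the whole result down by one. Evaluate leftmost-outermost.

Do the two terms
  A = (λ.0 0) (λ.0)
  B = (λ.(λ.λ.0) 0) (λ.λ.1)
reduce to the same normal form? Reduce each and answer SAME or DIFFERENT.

Answer: SAME — A ⇓ λ.0, B ⇓ λ.0

Reduction:
Term A:
  start: (λ.0 0) (λ.0)
  →1  (λ.0) (λ.0)
  →2  λ.0

Term B:
  start: (λ.(λ.λ.0) 0) (λ.λ.1)
  →1  (λ.λ.0) (λ.λ.1)
  →2  λ.0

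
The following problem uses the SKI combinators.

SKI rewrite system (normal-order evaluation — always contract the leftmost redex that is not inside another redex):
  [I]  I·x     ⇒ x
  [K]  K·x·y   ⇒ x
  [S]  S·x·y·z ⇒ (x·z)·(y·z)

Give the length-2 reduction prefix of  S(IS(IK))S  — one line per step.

  start: S(IS(IK))S
  step 1: S(S(IK))S
  step 2: S(SK)S

Answer: after 2 steps: S(SK)S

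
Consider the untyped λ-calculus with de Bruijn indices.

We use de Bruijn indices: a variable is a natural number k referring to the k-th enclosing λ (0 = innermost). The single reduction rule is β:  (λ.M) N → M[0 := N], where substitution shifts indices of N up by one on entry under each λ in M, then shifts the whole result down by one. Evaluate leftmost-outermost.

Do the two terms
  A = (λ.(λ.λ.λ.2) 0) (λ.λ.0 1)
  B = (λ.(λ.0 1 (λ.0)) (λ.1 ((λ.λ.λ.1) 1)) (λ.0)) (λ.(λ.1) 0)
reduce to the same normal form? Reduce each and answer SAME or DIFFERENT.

Term A:
  start: (λ.(λ.λ.λ.2) 0) (λ.λ.0 1)
  →1  (λ.λ.λ.2) (λ.λ.0 1)
  →2  λ.λ.λ.λ.0 1

Term B:
  start: (λ.(λ.0 1 (λ.0)) (λ.1 ((λ.λ.λ.1) 1)) (λ.0)) (λ.(λ.1) 0)
  →1  (λ.0 (λ.(λ.1) 0) (λ.0)) (λ.(λ.(λ.1) 0) ((λ.λ.λ.1) (λ.(λ.1) 0))) (λ.0)
  →2  (λ.(λ.(λ.1) 0) ((λ.λ.λ.1) (λ.(λ.1) 0))) (λ.(λ.1) 0) (λ.0) (λ.0)
  →3  (λ.(λ.1) 0) ((λ.λ.λ.1) (λ.(λ.1) 0)) (λ.0) (λ.0)
  →4  (λ.(λ.λ.λ.1) (λ.(λ.1) 0)) ((λ.λ.λ.1) (λ.(λ.1) 0)) (λ.0) (λ.0)
  →5  (λ.λ.λ.1) (λ.(λ.1) 0) (λ.0) (λ.0)
  →6  (λ.λ.1) (λ.0) (λ.0)
  →7  (λ.λ.0) (λ.0)
  →8  λ.0

Answer: DIFFERENT — A ⇓ λ.λ.λ.λ.0 1, B ⇓ λ.0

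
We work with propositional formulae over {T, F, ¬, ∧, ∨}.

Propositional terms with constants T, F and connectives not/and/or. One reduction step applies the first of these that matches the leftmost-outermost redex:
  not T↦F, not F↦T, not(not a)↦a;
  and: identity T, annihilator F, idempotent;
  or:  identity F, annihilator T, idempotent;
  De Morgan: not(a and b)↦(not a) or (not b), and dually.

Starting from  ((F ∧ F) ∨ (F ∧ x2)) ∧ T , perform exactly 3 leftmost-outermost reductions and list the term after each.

  start: ((F ∧ F) ∨ (F ∧ x2)) ∧ T
  →1  (F ∧ F) ∨ (F ∧ x2)
  →2  F ∨ (F ∧ x2)
  →3  F ∧ x2

Answer: after 3 steps: F ∧ x2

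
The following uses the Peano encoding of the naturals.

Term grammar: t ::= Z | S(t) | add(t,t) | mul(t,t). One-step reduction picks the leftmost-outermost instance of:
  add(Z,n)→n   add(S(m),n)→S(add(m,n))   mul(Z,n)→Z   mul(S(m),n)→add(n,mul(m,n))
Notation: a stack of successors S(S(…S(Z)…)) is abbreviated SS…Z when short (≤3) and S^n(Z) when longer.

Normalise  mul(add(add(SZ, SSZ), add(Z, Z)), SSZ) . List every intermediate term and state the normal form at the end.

Answer: normal form = S^6(Z)  (in 20 steps)

Reduction:
  start: mul(add(add(SZ, SSZ), add(Z, Z)), SSZ)
  [1] mul(add(S(add(Z, SSZ)), add(Z, Z)), SSZ)
  [2] mul(S(add(add(Z, SSZ), add(Z, Z))), SSZ)
  [3] add(SSZ, mul(add(add(Z, SSZ), add(Z, Z)), SSZ))
  [4] S(add(SZ, mul(add(add(Z, SSZ), add(Z, Z)), SSZ)))
  [5] S(S(add(Z, mul(add(add(Z, SSZ), add(Z, Z)), SSZ))))
  [6] S(S(mul(add(add(Z, SSZ), add(Z, Z)), SSZ)))
  [7] S(S(mul(add(SSZ, add(Z, Z)), SSZ)))
  [8] S(S(mul(S(add(SZ, add(Z, Z))), SSZ)))
  [9] S(S(add(SSZ, mul(add(SZ, add(Z, Z)), SSZ))))
  [10] S(S(S(add(SZ, mul(add(SZ, add(Z, Z)), SSZ)))))
  [11] S(S(S(S(add(Z, mul(add(SZ, add(Z, Z)), SSZ))))))
  [12] S(S(S(S(mul(add(SZ, add(Z, Z)), SSZ)))))
  [13] S(S(S(S(mul(S(add(Z, add(Z, Z))), SSZ)))))
  [14] S(S(S(S(add(SSZ, mul(add(Z, add(Z, Z)), SSZ))))))
  [15] S(S(S(S(S(add(SZ, mul(add(Z, add(Z, Z)), SSZ)))))))
  [16] S(S(S(S(S(S(add(Z, mul(add(Z, add(Z, Z)), SSZ))))))))
  [17] S(S(S(S(S(S(mul(add(Z, add(Z, Z)), SSZ)))))))
  [18] S(S(S(S(S(S(mul(add(Z, Z), SSZ)))))))
  [19] S(S(S(S(S(S(mul(Z, SSZ)))))))
  [20] S^6(Z)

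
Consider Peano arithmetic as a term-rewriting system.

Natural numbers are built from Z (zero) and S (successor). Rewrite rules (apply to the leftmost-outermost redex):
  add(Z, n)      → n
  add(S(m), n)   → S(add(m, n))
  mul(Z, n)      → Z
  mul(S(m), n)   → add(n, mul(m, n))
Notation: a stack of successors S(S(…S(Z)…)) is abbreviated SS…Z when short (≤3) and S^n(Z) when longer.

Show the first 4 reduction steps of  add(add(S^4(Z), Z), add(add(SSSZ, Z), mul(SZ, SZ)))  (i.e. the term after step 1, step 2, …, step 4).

  start: add(add(S^4(Z), Z), add(add(SSSZ, Z), mul(SZ, SZ)))
  [1] add(S(add(SSSZ, Z)), add(add(SSSZ, Z), mul(SZ, SZ)))
  [2] S(add(add(SSSZ, Z), add(add(SSSZ, Z), mul(SZ, SZ))))
  [3] S(add(S(add(SSZ, Z)), add(add(SSSZ, Z), mul(SZ, SZ))))
  [4] S(S(add(add(SSZ, Z), add(add(SSSZ, Z), mul(SZ, SZ)))))

Answer: after 4 steps: S(S(add(add(SSZ, Z), add(add(SSSZ, Z), mul(SZ, SZ)))))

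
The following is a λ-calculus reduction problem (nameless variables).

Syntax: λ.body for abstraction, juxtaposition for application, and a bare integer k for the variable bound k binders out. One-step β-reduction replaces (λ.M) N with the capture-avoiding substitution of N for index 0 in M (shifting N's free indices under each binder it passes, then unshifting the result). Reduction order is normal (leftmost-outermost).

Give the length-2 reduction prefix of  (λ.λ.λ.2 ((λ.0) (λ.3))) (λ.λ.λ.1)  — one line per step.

Answer: after 2 steps: λ.λ.λ.λ.1

Derivation:
  start: (λ.λ.λ.2 ((λ.0) (λ.3))) (λ.λ.λ.1)
  →1  λ.λ.(λ.λ.λ.1) ((λ.0) (λ.λ.λ.λ.1))
  →2  λ.λ.λ.λ.1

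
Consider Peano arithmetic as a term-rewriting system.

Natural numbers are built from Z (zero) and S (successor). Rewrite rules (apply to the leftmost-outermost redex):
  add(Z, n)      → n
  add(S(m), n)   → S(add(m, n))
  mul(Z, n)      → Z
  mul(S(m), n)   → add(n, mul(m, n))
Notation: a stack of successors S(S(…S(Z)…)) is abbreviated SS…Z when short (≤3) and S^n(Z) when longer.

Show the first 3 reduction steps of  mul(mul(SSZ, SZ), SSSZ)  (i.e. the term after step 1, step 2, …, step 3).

Answer: after 3 steps: add(SSSZ, mul(add(Z, mul(SZ, SZ)), SSSZ))

Working:
  start: mul(mul(SSZ, SZ), SSSZ)
  step 1: mul(add(SZ, mul(SZ, SZ)), SSSZ)
  step 2: mul(S(add(Z, mul(SZ, SZ))), SSSZ)
  step 3: add(SSSZ, mul(add(Z, mul(SZ, SZ)), SSSZ))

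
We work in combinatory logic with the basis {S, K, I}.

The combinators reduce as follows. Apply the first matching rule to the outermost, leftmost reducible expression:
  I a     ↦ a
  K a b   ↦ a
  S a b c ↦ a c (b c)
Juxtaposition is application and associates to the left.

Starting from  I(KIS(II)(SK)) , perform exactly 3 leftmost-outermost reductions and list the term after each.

  start: I(KIS(II)(SK))
  [1] KIS(II)(SK)
  [2] I(II)(SK)
  [3] II(SK)

Answer: after 3 steps: II(SK)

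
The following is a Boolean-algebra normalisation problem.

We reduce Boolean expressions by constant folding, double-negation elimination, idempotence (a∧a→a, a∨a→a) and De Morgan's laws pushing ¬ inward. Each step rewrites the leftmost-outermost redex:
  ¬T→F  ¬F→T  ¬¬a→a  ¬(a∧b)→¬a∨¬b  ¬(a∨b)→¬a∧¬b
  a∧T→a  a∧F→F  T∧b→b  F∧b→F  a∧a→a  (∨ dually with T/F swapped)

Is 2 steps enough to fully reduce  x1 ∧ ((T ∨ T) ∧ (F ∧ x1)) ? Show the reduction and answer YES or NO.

  start: x1 ∧ ((T ∨ T) ∧ (F ∧ x1))
  →1  x1 ∧ (T ∧ (F ∧ x1))
  →2  x1 ∧ (F ∧ x1)

Answer: NO — after 2 steps the term is x1 ∧ (F ∧ x1), not yet normal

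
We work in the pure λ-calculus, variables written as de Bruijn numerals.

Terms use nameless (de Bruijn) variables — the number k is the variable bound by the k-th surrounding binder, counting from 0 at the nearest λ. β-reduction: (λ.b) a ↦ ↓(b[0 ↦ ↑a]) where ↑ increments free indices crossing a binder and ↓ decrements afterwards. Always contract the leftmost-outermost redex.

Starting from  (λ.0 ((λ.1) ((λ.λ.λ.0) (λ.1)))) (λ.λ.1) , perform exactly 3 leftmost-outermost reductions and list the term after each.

Answer: after 3 steps: λ.λ.λ.1

Derivation:
  start: (λ.0 ((λ.1) ((λ.λ.λ.0) (λ.1)))) (λ.λ.1)
  →1  (λ.λ.1) ((λ.λ.λ.1) ((λ.λ.λ.0) (λ.λ.λ.1)))
  →2  λ.(λ.λ.λ.1) ((λ.λ.λ.0) (λ.λ.λ.1))
  →3  λ.λ.λ.1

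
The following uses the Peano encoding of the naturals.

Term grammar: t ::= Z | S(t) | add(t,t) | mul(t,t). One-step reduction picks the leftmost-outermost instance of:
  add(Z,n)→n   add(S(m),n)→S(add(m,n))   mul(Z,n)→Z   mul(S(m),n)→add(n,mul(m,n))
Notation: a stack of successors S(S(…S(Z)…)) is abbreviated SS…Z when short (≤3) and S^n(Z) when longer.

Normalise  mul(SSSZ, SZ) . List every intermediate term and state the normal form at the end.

  start: mul(SSSZ, SZ)
  step 1: add(SZ, mul(SSZ, SZ))
  step 2: S(add(Z, mul(SSZ, SZ)))
  step 3: S(mul(SSZ, SZ))
  step 4: S(add(SZ, mul(SZ, SZ)))
  step 5: S(S(add(Z, mul(SZ, SZ))))
  step 6: S(S(mul(SZ, SZ)))
  step 7: S(S(add(SZ, mul(Z, SZ))))
  step 8: S(S(S(add(Z, mul(Z, SZ)))))
  step 9: S(S(S(mul(Z, SZ))))
  step 10: SSSZ

Answer: normal form = SSSZ  (in 10 steps)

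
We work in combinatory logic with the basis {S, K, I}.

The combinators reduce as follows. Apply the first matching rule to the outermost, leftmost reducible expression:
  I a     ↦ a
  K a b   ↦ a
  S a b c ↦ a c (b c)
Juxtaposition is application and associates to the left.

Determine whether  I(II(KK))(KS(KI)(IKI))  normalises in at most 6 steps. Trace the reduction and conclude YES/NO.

  start: I(II(KK))(KS(KI)(IKI))
  step 1: II(KK)(KS(KI)(IKI))
  step 2: I(KK)(KS(KI)(IKI))
  step 3: KK(KS(KI)(IKI))
  step 4: K

Answer: YES — reaches normal form K in 4 ≤ 6 steps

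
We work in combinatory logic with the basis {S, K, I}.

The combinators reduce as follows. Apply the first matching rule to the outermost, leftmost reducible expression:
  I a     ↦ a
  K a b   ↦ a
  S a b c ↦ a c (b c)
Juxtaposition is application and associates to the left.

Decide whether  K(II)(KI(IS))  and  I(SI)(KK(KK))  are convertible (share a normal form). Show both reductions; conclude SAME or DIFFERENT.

Answer: DIFFERENT — A ⇓ I, B ⇓ SIK

Derivation:
Term A:
  start: K(II)(KI(IS))
  step 1: II
  step 2: I

Term B:
  start: I(SI)(KK(KK))
  step 1: SI(KK(KK))
  step 2: SIK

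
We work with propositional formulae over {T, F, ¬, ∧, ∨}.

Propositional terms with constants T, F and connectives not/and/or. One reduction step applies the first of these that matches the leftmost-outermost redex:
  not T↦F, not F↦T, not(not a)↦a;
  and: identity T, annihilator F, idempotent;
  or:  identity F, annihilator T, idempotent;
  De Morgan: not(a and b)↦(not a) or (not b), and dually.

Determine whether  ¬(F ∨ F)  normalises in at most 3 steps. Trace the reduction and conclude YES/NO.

Answer: YES — reaches normal form T in 3 ≤ 3 steps

Reduction:
  start: ¬(F ∨ F)
  →1  ¬F ∧ ¬F
  →2  ¬F
  →3  T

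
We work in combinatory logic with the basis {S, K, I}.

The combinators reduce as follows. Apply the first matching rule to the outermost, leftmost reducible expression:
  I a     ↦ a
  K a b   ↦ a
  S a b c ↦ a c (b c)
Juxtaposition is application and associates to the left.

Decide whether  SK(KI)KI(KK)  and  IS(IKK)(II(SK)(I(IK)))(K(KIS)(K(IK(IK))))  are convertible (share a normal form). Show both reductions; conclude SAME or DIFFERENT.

Term A:
  start: SK(KI)KI(KK)
  step 1: KK(KIK)I(KK)
  step 2: KI(KK)
  step 3: I

Term B:
  start: IS(IKK)(II(SK)(I(IK)))(K(KIS)(K(IK(IK))))
  step 1: S(IKK)(II(SK)(I(IK)))(K(KIS)(K(IK(IK))))
  step 2: IKK(K(KIS)(K(IK(IK))))(II(SK)(I(IK))(K(KIS)(K(IK(IK)))))
  step 3: KK(K(KIS)(K(IK(IK))))(II(SK)(I(IK))(K(KIS)(K(IK(IK)))))
  step 4: K(II(SK)(I(IK))(K(KIS)(K(IK(IK)))))
  step 5: K(I(SK)(I(IK))(K(KIS)(K(IK(IK)))))
  step 6: K(SK(I(IK))(K(KIS)(K(IK(IK)))))
  step 7: K(K(K(KIS)(K(IK(IK))))(I(IK)(K(KIS)(K(IK(IK))))))
  step 8: K(K(KIS)(K(IK(IK))))
  step 9: K(KIS)
  step 10: KI

Answer: DIFFERENT — A ⇓ I, B ⇓ KI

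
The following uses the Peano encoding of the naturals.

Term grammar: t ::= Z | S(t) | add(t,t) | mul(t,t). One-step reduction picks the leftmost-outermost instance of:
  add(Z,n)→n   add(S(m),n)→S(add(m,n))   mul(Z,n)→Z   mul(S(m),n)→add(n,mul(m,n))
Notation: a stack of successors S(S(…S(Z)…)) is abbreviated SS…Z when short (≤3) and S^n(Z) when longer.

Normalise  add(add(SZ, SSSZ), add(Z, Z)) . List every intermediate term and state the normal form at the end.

  start: add(add(SZ, SSSZ), add(Z, Z))
  →1  add(S(add(Z, SSSZ)), add(Z, Z))
  →2  S(add(add(Z, SSSZ), add(Z, Z)))
  →3  S(add(SSSZ, add(Z, Z)))
  →4  S(S(add(SSZ, add(Z, Z))))
  →5  S(S(S(add(SZ, add(Z, Z)))))
  →6  S(S(S(S(add(Z, add(Z, Z))))))
  →7  S(S(S(S(add(Z, Z)))))
  →8  S^4(Z)

Answer: normal form = S^4(Z)  (in 8 steps)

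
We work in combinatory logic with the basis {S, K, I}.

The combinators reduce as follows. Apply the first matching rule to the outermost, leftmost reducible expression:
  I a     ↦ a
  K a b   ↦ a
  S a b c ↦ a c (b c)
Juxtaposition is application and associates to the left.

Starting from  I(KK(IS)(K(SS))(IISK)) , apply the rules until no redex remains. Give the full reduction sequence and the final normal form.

Answer: normal form = K(SS)  (in 3 steps)

Reduction:
  start: I(KK(IS)(K(SS))(IISK))
  [1] KK(IS)(K(SS))(IISK)
  [2] K(K(SS))(IISK)
  [3] K(SS)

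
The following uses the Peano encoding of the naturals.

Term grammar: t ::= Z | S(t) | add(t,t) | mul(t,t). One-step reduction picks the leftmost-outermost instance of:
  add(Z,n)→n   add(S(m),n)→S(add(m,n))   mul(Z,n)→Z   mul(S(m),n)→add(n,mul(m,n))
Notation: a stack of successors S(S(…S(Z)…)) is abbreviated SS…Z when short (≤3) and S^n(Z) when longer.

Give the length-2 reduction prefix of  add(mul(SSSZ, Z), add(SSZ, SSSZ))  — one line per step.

Answer: after 2 steps: add(mul(SSZ, Z), add(SSZ, SSSZ))

Reduction:
  start: add(mul(SSSZ, Z), add(SSZ, SSSZ))
  step 1: add(add(Z, mul(SSZ, Z)), add(SSZ, SSSZ))
  step 2: add(mul(SSZ, Z), add(SSZ, SSSZ))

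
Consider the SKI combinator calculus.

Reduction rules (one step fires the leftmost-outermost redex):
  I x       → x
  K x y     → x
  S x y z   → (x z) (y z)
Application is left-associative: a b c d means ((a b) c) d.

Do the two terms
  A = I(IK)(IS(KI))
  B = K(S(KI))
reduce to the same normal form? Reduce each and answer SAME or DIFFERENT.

Answer: SAME — A ⇓ K(S(KI)), B ⇓ K(S(KI))

Working:
Term A:
  start: I(IK)(IS(KI))
  →1  IK(IS(KI))
  →2  K(IS(KI))
  →3  K(S(KI))

Term B:
  start: K(S(KI))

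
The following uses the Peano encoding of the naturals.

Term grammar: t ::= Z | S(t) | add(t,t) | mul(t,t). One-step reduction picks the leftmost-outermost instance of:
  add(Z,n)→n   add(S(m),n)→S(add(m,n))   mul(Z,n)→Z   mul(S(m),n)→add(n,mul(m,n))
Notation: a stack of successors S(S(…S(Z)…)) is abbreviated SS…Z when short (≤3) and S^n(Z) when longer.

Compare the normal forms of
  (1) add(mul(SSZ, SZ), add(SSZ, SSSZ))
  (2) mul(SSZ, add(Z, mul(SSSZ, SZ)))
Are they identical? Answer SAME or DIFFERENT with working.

Term A:
  start: add(mul(SSZ, SZ), add(SSZ, SSSZ))
  step 1: add(add(SZ, mul(SZ, SZ)), add(SSZ, SSSZ))
  step 2: add(S(add(Z, mul(SZ, SZ))), add(SSZ, SSSZ))
  step 3: S(add(add(Z, mul(SZ, SZ)), add(SSZ, SSSZ)))
  step 4: S(add(mul(SZ, SZ), add(SSZ, SSSZ)))
  step 5: S(add(add(SZ, mul(Z, SZ)), add(SSZ, SSSZ)))
  step 6: S(add(S(add(Z, mul(Z, SZ))), add(SSZ, SSSZ)))
  step 7: S(S(add(add(Z, mul(Z, SZ)), add(SSZ, SSSZ))))
  step 8: S(S(add(mul(Z, SZ), add(SSZ, SSSZ))))
  step 9: S(S(add(Z, add(SSZ, SSSZ))))
  step 10: S(S(add(SSZ, SSSZ)))
  step 11: S(S(S(add(SZ, SSSZ))))
  step 12: S(S(S(S(add(Z, SSSZ)))))
  step 13: S^7(Z)

Term B:
  start: mul(SSZ, add(Z, mul(SSSZ, SZ)))
  step 1: add(add(Z, mul(SSSZ, SZ)), mul(SZ, add(Z, mul(SSSZ, SZ))))
  step 2: add(mul(SSSZ, SZ), mul(SZ, add(Z, mul(SSSZ, SZ))))
  step 3: add(add(SZ, mul(SSZ, SZ)), mul(SZ, add(Z, mul(SSSZ, SZ))))
  step 4: add(S(add(Z, mul(SSZ, SZ))), mul(SZ, add(Z, mul(SSSZ, SZ))))
  step 5: S(add(add(Z, mul(SSZ, SZ)), mul(SZ, add(Z, mul(SSSZ, SZ)))))
  step 6: S(add(mul(SSZ, SZ), mul(SZ, add(Z, mul(SSSZ, SZ)))))
  step 7: S(add(add(SZ, mul(SZ, SZ)), mul(SZ, add(Z, mul(SSSZ, SZ)))))
  step 8: S(add(S(add(Z, mul(SZ, SZ))), mul(SZ, add(Z, mul(SSSZ, SZ)))))
  step 9: S(S(add(add(Z, mul(SZ, SZ)), mul(SZ, add(Z, mul(SSSZ, SZ))))))
  step 10: S(S(add(mul(SZ, SZ), mul(SZ, add(Z, mul(SSSZ, SZ))))))
  step 11: S(S(add(add(SZ, mul(Z, SZ)), mul(SZ, add(Z, mul(SSSZ, SZ))))))
  step 12: S(S(add(S(add(Z, mul(Z, SZ))), mul(SZ, add(Z, mul(SSSZ, SZ))))))
  step 13: S(S(S(add(add(Z, mul(Z, SZ)), mul(SZ, add(Z, mul(SSSZ, SZ)))))))
  step 14: S(S(S(add(mul(Z, SZ), mul(SZ, add(Z, mul(SSSZ, SZ)))))))
  step 15: S(S(S(add(Z, mul(SZ, add(Z, mul(SSSZ, SZ)))))))
  step 16: S(S(S(mul(SZ, add(Z, mul(SSSZ, SZ))))))
  step 17: S(S(S(add(add(Z, mul(SSSZ, SZ)), mul(Z, add(Z, mul(SSSZ, SZ)))))))
  step 18: S(S(S(add(mul(SSSZ, SZ), mul(Z, add(Z, mul(SSSZ, SZ)))))))
  step 19: S(S(S(add(add(SZ, mul(SSZ, SZ)), mul(Z, add(Z, mul(SSSZ, SZ)))))))
  step 20: S(S(S(add(S(add(Z, mul(SSZ, SZ))), mul(Z, add(Z, mul(SSSZ, SZ)))))))
  step 21: S(S(S(S(add(add(Z, mul(SSZ, SZ)), mul(Z, add(Z, mul(SSSZ, SZ))))))))
  step 22: S(S(S(S(add(mul(SSZ, SZ), mul(Z, add(Z, mul(SSSZ, SZ))))))))
  step 23: S(S(S(S(add(add(SZ, mul(SZ, SZ)), mul(Z, add(Z, mul(SSSZ, SZ))))))))
  step 24: S(S(S(S(add(S(add(Z, mul(SZ, SZ))), mul(Z, add(Z, mul(SSSZ, SZ))))))))
  step 25: S(S(S(S(S(add(add(Z, mul(SZ, SZ)), mul(Z, add(Z, mul(SSSZ, SZ)))))))))
  step 26: S(S(S(S(S(add(mul(SZ, SZ), mul(Z, add(Z, mul(SSSZ, SZ)))))))))
  step 27: S(S(S(S(S(add(add(SZ, mul(Z, SZ)), mul(Z, add(Z, mul(SSSZ, SZ)))))))))
  step 28: S(S(S(S(S(add(S(add(Z, mul(Z, SZ))), mul(Z, add(Z, mul(SSSZ, SZ)))))))))
  step 29: S(S(S(S(S(S(add(add(Z, mul(Z, SZ)), mul(Z, add(Z, mul(SSSZ, SZ))))))))))
  step 30: S(S(S(S(S(S(add(mul(Z, SZ), mul(Z, add(Z, mul(SSSZ, SZ))))))))))
  step 31: S(S(S(S(S(S(add(Z, mul(Z, add(Z, mul(SSSZ, SZ))))))))))
  step 32: S(S(S(S(S(S(mul(Z, add(Z, mul(SSSZ, SZ)))))))))
  step 33: S^6(Z)

Answer: DIFFERENT — A ⇓ S^7(Z), B ⇓ S^6(Z)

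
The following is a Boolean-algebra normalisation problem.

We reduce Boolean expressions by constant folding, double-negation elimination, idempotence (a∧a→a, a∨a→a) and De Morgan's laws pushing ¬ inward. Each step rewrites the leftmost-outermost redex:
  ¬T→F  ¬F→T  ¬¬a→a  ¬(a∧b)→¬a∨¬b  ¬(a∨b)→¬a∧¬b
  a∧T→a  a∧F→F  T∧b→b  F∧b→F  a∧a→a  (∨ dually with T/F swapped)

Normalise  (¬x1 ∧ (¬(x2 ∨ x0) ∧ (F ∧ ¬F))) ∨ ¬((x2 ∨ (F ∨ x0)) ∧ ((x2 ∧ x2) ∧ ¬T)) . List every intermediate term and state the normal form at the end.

Answer: normal form = T  (in 16 steps)

Working:
  start: (¬x1 ∧ (¬(x2 ∨ x0) ∧ (F ∧ ¬F))) ∨ ¬((x2 ∨ (F ∨ x0)) ∧ ((x2 ∧ x2) ∧ ¬T))
  →1  (¬x1 ∧ ((¬x2 ∧ ¬x0) ∧ (F ∧ ¬F))) ∨ ¬((x2 ∨ (F ∨ x0)) ∧ ((x2 ∧ x2) ∧ ¬T))
  →2  (¬x1 ∧ ((¬x2 ∧ ¬x0) ∧ F)) ∨ ¬((x2 ∨ (F ∨ x0)) ∧ ((x2 ∧ x2) ∧ ¬T))
  →3  (¬x1 ∧ F) ∨ ¬((x2 ∨ (F ∨ x0)) ∧ ((x2 ∧ x2) ∧ ¬T))
  →4  F ∨ ¬((x2 ∨ (F ∨ x0)) ∧ ((x2 ∧ x2) ∧ ¬T))
  →5  ¬((x2 ∨ (F ∨ x0)) ∧ ((x2 ∧ x2) ∧ ¬T))
  →6  ¬(x2 ∨ (F ∨ x0)) ∨ ¬((x2 ∧ x2) ∧ ¬T)
  →7  (¬x2 ∧ ¬(F ∨ x0)) ∨ ¬((x2 ∧ x2) ∧ ¬T)
  →8  (¬x2 ∧ (¬F ∧ ¬x0)) ∨ ¬((x2 ∧ x2) ∧ ¬T)
  →9  (¬x2 ∧ (T ∧ ¬x0)) ∨ ¬((x2 ∧ x2) ∧ ¬T)
  →10  (¬x2 ∧ ¬x0) ∨ ¬((x2 ∧ x2) ∧ ¬T)
  →11  (¬x2 ∧ ¬x0) ∨ (¬(x2 ∧ x2) ∨ ¬¬T)
  →12  (¬x2 ∧ ¬x0) ∨ ((¬x2 ∨ ¬x2) ∨ ¬¬T)
  →13  (¬x2 ∧ ¬x0) ∨ (¬x2 ∨ ¬¬T)
  →14  (¬x2 ∧ ¬x0) ∨ (¬x2 ∨ T)
  →15  (¬x2 ∧ ¬x0) ∨ T
  →16  T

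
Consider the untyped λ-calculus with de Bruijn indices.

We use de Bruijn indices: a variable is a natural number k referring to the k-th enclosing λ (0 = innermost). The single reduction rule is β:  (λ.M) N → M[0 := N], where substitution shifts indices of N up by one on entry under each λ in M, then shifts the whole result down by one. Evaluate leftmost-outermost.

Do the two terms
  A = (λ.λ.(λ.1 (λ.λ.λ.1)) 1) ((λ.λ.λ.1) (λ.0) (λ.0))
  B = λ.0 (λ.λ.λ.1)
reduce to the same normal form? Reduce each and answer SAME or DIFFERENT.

Term A:
  start: (λ.λ.(λ.1 (λ.λ.λ.1)) 1) ((λ.λ.λ.1) (λ.0) (λ.0))
  →1  λ.(λ.1 (λ.λ.λ.1)) ((λ.λ.λ.1) (λ.0) (λ.0))
  →2  λ.0 (λ.λ.λ.1)

Term B:
  start: λ.0 (λ.λ.λ.1)

Answer: SAME — A ⇓ λ.0 (λ.λ.λ.1), B ⇓ λ.0 (λ.λ.λ.1)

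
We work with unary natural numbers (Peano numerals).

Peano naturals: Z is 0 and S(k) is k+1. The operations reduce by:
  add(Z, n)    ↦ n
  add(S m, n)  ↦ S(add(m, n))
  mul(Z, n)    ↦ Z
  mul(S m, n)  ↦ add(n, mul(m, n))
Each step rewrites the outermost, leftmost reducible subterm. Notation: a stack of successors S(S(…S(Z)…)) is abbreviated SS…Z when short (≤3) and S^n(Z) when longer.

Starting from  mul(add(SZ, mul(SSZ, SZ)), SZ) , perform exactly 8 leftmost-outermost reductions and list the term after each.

Answer: after 8 steps: S(add(SZ, mul(add(Z, mul(SZ, SZ)), SZ)))

Derivation:
  start: mul(add(SZ, mul(SSZ, SZ)), SZ)
  →1  mul(S(add(Z, mul(SSZ, SZ))), SZ)
  →2  add(SZ, mul(add(Z, mul(SSZ, SZ)), SZ))
  →3  S(add(Z, mul(add(Z, mul(SSZ, SZ)), SZ)))
  →4  S(mul(add(Z, mul(SSZ, SZ)), SZ))
  →5  S(mul(mul(SSZ, SZ), SZ))
  →6  S(mul(add(SZ, mul(SZ, SZ)), SZ))
  →7  S(mul(S(add(Z, mul(SZ, SZ))), SZ))
  →8  S(add(SZ, mul(add(Z, mul(SZ, SZ)), SZ)))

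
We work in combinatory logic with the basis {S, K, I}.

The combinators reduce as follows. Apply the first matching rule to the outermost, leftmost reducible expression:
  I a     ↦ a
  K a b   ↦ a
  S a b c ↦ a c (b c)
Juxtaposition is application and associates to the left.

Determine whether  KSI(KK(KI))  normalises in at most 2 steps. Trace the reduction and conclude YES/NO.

  start: KSI(KK(KI))
  step 1: S(KK(KI))
  step 2: SK

Answer: YES — reaches normal form SK in 2 ≤ 2 steps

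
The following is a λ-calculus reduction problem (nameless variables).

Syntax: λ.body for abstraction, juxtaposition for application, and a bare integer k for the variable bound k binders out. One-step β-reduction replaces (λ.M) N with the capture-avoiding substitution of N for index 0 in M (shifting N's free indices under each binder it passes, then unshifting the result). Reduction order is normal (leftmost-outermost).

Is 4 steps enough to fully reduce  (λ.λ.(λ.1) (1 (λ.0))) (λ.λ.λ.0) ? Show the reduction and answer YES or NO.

Answer: YES — reaches normal form λ.0 in 2 ≤ 4 steps

Derivation:
  start: (λ.λ.(λ.1) (1 (λ.0))) (λ.λ.λ.0)
  step 1: λ.(λ.1) ((λ.λ.λ.0) (λ.0))
  step 2: λ.0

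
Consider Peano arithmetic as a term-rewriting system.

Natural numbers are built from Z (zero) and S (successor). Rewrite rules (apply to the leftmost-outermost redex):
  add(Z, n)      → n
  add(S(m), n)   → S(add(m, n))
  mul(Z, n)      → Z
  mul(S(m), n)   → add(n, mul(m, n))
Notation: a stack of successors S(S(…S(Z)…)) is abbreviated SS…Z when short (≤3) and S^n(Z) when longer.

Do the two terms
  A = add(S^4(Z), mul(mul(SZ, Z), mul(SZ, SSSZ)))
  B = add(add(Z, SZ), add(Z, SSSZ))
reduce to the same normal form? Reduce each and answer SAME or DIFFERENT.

Answer: SAME — A ⇓ S^4(Z), B ⇓ S^4(Z)

Derivation:
Term A:
  start: add(S^4(Z), mul(mul(SZ, Z), mul(SZ, SSSZ)))
  step 1: S(add(SSSZ, mul(mul(SZ, Z), mul(SZ, SSSZ))))
  step 2: S(S(add(SSZ, mul(mul(SZ, Z), mul(SZ, SSSZ)))))
  step 3: S(S(S(add(SZ, mul(mul(SZ, Z), mul(SZ, SSSZ))))))
  step 4: S(S(S(S(add(Z, mul(mul(SZ, Z), mul(SZ, SSSZ)))))))
  step 5: S(S(S(S(mul(mul(SZ, Z), mul(SZ, SSSZ))))))
  step 6: S(S(S(S(mul(add(Z, mul(Z, Z)), mul(SZ, SSSZ))))))
  step 7: S(S(S(S(mul(mul(Z, Z), mul(SZ, SSSZ))))))
  step 8: S(S(S(S(mul(Z, mul(SZ, SSSZ))))))
  step 9: S^4(Z)

Term B:
  start: add(add(Z, SZ), add(Z, SSSZ))
  step 1: add(SZ, add(Z, SSSZ))
  step 2: S(add(Z, add(Z, SSSZ)))
  step 3: S(add(Z, SSSZ))
  step 4: S^4(Z)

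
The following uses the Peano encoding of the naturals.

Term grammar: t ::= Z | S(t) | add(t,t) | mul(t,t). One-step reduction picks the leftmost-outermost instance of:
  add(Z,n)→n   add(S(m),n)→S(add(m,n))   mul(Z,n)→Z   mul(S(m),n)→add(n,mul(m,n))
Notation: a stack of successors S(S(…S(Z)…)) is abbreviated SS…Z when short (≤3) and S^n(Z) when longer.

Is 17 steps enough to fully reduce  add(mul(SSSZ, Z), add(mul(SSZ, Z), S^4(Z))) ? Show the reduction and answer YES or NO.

  start: add(mul(SSSZ, Z), add(mul(SSZ, Z), S^4(Z)))
  →1  add(add(Z, mul(SSZ, Z)), add(mul(SSZ, Z), S^4(Z)))
  →2  add(mul(SSZ, Z), add(mul(SSZ, Z), S^4(Z)))
  →3  add(add(Z, mul(SZ, Z)), add(mul(SSZ, Z), S^4(Z)))
  →4  add(mul(SZ, Z), add(mul(SSZ, Z), S^4(Z)))
  →5  add(add(Z, mul(Z, Z)), add(mul(SSZ, Z), S^4(Z)))
  →6  add(mul(Z, Z), add(mul(SSZ, Z), S^4(Z)))
  →7  add(Z, add(mul(SSZ, Z), S^4(Z)))
  →8  add(mul(SSZ, Z), S^4(Z))
  →9  add(add(Z, mul(SZ, Z)), S^4(Z))
  →10  add(mul(SZ, Z), S^4(Z))
  →11  add(add(Z, mul(Z, Z)), S^4(Z))
  →12  add(mul(Z, Z), S^4(Z))
  →13  add(Z, S^4(Z))
  →14  S^4(Z)

Answer: YES — reaches normal form S^4(Z) in 14 ≤ 17 steps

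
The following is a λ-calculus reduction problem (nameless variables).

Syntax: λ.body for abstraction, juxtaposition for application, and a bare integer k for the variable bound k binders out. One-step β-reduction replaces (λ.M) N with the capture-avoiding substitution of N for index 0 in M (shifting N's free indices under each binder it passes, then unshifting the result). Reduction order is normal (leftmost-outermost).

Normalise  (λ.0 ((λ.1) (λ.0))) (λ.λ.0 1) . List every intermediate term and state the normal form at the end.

  start: (λ.0 ((λ.1) (λ.0))) (λ.λ.0 1)
  [1] (λ.λ.0 1) ((λ.λ.λ.0 1) (λ.0))
  [2] λ.0 ((λ.λ.λ.0 1) (λ.0))
  [3] λ.0 (λ.λ.0 1)

Answer: normal form = λ.0 (λ.λ.0 1)  (in 3 steps)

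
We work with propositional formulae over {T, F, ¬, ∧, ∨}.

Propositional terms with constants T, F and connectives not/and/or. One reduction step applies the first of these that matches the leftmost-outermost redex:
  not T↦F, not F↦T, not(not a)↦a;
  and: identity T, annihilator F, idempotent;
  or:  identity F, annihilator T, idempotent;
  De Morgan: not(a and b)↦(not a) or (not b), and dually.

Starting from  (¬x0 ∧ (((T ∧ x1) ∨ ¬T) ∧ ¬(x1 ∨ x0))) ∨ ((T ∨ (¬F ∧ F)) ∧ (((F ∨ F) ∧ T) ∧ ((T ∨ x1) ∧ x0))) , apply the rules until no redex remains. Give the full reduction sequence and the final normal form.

Answer: normal form = ¬x0 ∧ (x1 ∧ (¬x1 ∧ ¬x0))  (in 10 steps)

Reduction:
  start: (¬x0 ∧ (((T ∧ x1) ∨ ¬T) ∧ ¬(x1 ∨ x0))) ∨ ((T ∨ (¬F ∧ F)) ∧ (((F ∨ F) ∧ T) ∧ ((T ∨ x1) ∧ x0)))
  step 1: (¬x0 ∧ ((x1 ∨ ¬T) ∧ ¬(x1 ∨ x0))) ∨ ((T ∨ (¬F ∧ F)) ∧ (((F ∨ F) ∧ T) ∧ ((T ∨ x1) ∧ x0)))
  step 2: (¬x0 ∧ ((x1 ∨ F) ∧ ¬(x1 ∨ x0))) ∨ ((T ∨ (¬F ∧ F)) ∧ (((F ∨ F) ∧ T) ∧ ((T ∨ x1) ∧ x0)))
  step 3: (¬x0 ∧ (x1 ∧ ¬(x1 ∨ x0))) ∨ ((T ∨ (¬F ∧ F)) ∧ (((F ∨ F) ∧ T) ∧ ((T ∨ x1) ∧ x0)))
  step 4: (¬x0 ∧ (x1 ∧ (¬x1 ∧ ¬x0))) ∨ ((T ∨ (¬F ∧ F)) ∧ (((F ∨ F) ∧ T) ∧ ((T ∨ x1) ∧ x0)))
  step 5: (¬x0 ∧ (x1 ∧ (¬x1 ∧ ¬x0))) ∨ (T ∧ (((F ∨ F) ∧ T) ∧ ((T ∨ x1) ∧ x0)))
  step 6: (¬x0 ∧ (x1 ∧ (¬x1 ∧ ¬x0))) ∨ (((F ∨ F) ∧ T) ∧ ((T ∨ x1) ∧ x0))
  step 7: (¬x0 ∧ (x1 ∧ (¬x1 ∧ ¬x0))) ∨ ((F ∨ F) ∧ ((T ∨ x1) ∧ x0))
  step 8: (¬x0 ∧ (x1 ∧ (¬x1 ∧ ¬x0))) ∨ (F ∧ ((T ∨ x1) ∧ x0))
  step 9: (¬x0 ∧ (x1 ∧ (¬x1 ∧ ¬x0))) ∨ F
  step 10: ¬x0 ∧ (x1 ∧ (¬x1 ∧ ¬x0))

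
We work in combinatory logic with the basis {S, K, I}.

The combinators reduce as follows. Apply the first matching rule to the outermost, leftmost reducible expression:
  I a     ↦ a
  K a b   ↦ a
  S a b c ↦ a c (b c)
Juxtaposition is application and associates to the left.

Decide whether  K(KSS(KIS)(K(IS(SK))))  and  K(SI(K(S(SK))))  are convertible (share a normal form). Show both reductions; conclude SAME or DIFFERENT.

Term A:
  start: K(KSS(KIS)(K(IS(SK))))
  →1  K(S(KIS)(K(IS(SK))))
  →2  K(SI(K(IS(SK))))
  →3  K(SI(K(S(SK))))

Term B:
  start: K(SI(K(S(SK))))

Answer: SAME — A ⇓ K(SI(K(S(SK)))), B ⇓ K(SI(K(S(SK))))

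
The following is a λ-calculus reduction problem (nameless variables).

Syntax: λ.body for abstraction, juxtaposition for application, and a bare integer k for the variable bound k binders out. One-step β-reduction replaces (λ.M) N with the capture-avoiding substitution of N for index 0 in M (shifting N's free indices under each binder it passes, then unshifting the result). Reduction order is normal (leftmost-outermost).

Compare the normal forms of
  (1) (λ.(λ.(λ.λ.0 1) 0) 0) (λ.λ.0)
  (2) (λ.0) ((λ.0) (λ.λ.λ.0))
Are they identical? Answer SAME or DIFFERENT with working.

Answer: DIFFERENT — A ⇓ λ.0 (λ.λ.0), B ⇓ λ.λ.λ.0

Working:
Term A:
  start: (λ.(λ.(λ.λ.0 1) 0) 0) (λ.λ.0)
  [1] (λ.(λ.λ.0 1) 0) (λ.λ.0)
  [2] (λ.λ.0 1) (λ.λ.0)
  [3] λ.0 (λ.λ.0)

Term B:
  start: (λ.0) ((λ.0) (λ.λ.λ.0))
  [1] (λ.0) (λ.λ.λ.0)
  [2] λ.λ.λ.0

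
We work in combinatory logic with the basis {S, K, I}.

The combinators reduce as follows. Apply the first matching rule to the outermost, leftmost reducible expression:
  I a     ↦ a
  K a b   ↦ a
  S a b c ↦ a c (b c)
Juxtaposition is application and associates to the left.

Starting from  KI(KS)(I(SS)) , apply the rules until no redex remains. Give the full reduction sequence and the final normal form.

  start: KI(KS)(I(SS))
  step 1: I(I(SS))
  step 2: I(SS)
  step 3: SS

Answer: normal form = SS  (in 3 steps)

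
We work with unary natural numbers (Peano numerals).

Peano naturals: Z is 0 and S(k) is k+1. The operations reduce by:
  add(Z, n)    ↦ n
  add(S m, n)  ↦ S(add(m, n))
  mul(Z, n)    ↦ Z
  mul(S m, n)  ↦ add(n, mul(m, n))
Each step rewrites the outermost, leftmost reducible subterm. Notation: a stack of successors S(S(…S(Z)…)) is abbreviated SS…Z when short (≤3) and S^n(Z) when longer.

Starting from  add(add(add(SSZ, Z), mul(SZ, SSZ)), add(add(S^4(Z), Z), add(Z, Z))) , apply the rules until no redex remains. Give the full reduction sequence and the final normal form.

  start: add(add(add(SSZ, Z), mul(SZ, SSZ)), add(add(S^4(Z), Z), add(Z, Z)))
  step 1: add(add(S(add(SZ, Z)), mul(SZ, SSZ)), add(add(S^4(Z), Z), add(Z, Z)))
  step 2: add(S(add(add(SZ, Z), mul(SZ, SSZ))), add(add(S^4(Z), Z), add(Z, Z)))
  step 3: S(add(add(add(SZ, Z), mul(SZ, SSZ)), add(add(S^4(Z), Z), add(Z, Z))))
  step 4: S(add(add(S(add(Z, Z)), mul(SZ, SSZ)), add(add(S^4(Z), Z), add(Z, Z))))
  step 5: S(add(S(add(add(Z, Z), mul(SZ, SSZ))), add(add(S^4(Z), Z), add(Z, Z))))
  step 6: S(S(add(add(add(Z, Z), mul(SZ, SSZ)), add(add(S^4(Z), Z), add(Z, Z)))))
  step 7: S(S(add(add(Z, mul(SZ, SSZ)), add(add(S^4(Z), Z), add(Z, Z)))))
  step 8: S(S(add(mul(SZ, SSZ), add(add(S^4(Z), Z), add(Z, Z)))))
  step 9: S(S(add(add(SSZ, mul(Z, SSZ)), add(add(S^4(Z), Z), add(Z, Z)))))
  step 10: S(S(add(S(add(SZ, mul(Z, SSZ))), add(add(S^4(Z), Z), add(Z, Z)))))
  step 11: S(S(S(add(add(SZ, mul(Z, SSZ)), add(add(S^4(Z), Z), add(Z, Z))))))
  step 12: S(S(S(add(S(add(Z, mul(Z, SSZ))), add(add(S^4(Z), Z), add(Z, Z))))))
  step 13: S(S(S(S(add(add(Z, mul(Z, SSZ)), add(add(S^4(Z), Z), add(Z, Z)))))))
  step 14: S(S(S(S(add(mul(Z, SSZ), add(add(S^4(Z), Z), add(Z, Z)))))))
  step 15: S(S(S(S(add(Z, add(add(S^4(Z), Z), add(Z, Z)))))))
  step 16: S(S(S(S(add(add(S^4(Z), Z), add(Z, Z))))))
  step 17: S(S(S(S(add(S(add(SSSZ, Z)), add(Z, Z))))))
  step 18: S(S(S(S(S(add(add(SSSZ, Z), add(Z, Z)))))))
  step 19: S(S(S(S(S(add(S(add(SSZ, Z)), add(Z, Z)))))))
  step 20: S(S(S(S(S(S(add(add(SSZ, Z), add(Z, Z))))))))
  step 21: S(S(S(S(S(S(add(S(add(SZ, Z)), add(Z, Z))))))))
  step 22: S(S(S(S(S(S(S(add(add(SZ, Z), add(Z, Z)))))))))
  step 23: S(S(S(S(S(S(S(add(S(add(Z, Z)), add(Z, Z)))))))))
  step 24: S(S(S(S(S(S(S(S(add(add(Z, Z), add(Z, Z))))))))))
  step 25: S(S(S(S(S(S(S(S(add(Z, add(Z, Z))))))))))
  step 26: S(S(S(S(S(S(S(S(add(Z, Z)))))))))
  step 27: S^8(Z)

Answer: normal form = S^8(Z)  (in 27 steps)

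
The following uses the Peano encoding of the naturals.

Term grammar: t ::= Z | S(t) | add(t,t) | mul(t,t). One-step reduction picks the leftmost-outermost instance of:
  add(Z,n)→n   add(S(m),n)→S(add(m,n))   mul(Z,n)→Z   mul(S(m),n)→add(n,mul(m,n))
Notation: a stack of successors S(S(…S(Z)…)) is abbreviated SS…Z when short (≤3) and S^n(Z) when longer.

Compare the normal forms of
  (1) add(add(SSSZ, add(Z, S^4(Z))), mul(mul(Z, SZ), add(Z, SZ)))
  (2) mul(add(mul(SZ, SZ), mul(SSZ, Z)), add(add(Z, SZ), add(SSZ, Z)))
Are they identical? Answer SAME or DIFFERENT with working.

Term A:
  start: add(add(SSSZ, add(Z, S^4(Z))), mul(mul(Z, SZ), add(Z, SZ)))
  step 1: add(S(add(SSZ, add(Z, S^4(Z)))), mul(mul(Z, SZ), add(Z, SZ)))
  step 2: S(add(add(SSZ, add(Z, S^4(Z))), mul(mul(Z, SZ), add(Z, SZ))))
  step 3: S(add(S(add(SZ, add(Z, S^4(Z)))), mul(mul(Z, SZ), add(Z, SZ))))
  step 4: S(S(add(add(SZ, add(Z, S^4(Z))), mul(mul(Z, SZ), add(Z, SZ)))))
  step 5: S(S(add(S(add(Z, add(Z, S^4(Z)))), mul(mul(Z, SZ), add(Z, SZ)))))
  step 6: S(S(S(add(add(Z, add(Z, S^4(Z))), mul(mul(Z, SZ), add(Z, SZ))))))
  step 7: S(S(S(add(add(Z, S^4(Z)), mul(mul(Z, SZ), add(Z, SZ))))))
  step 8: S(S(S(add(S^4(Z), mul(mul(Z, SZ), add(Z, SZ))))))
  step 9: S(S(S(S(add(SSSZ, mul(mul(Z, SZ), add(Z, SZ)))))))
  step 10: S(S(S(S(S(add(SSZ, mul(mul(Z, SZ), add(Z, SZ))))))))
  step 11: S(S(S(S(S(S(add(SZ, mul(mul(Z, SZ), add(Z, SZ)))))))))
  step 12: S(S(S(S(S(S(S(add(Z, mul(mul(Z, SZ), add(Z, SZ))))))))))
  step 13: S(S(S(S(S(S(S(mul(mul(Z, SZ), add(Z, SZ)))))))))
  step 14: S(S(S(S(S(S(S(mul(Z, add(Z, SZ)))))))))
  step 15: S^7(Z)

Term B:
  start: mul(add(mul(SZ, SZ), mul(SSZ, Z)), add(add(Z, SZ), add(SSZ, Z)))
  step 1: mul(add(add(SZ, mul(Z, SZ)), mul(SSZ, Z)), add(add(Z, SZ), add(SSZ, Z)))
  step 2: mul(add(S(add(Z, mul(Z, SZ))), mul(SSZ, Z)), add(add(Z, SZ), add(SSZ, Z)))
  step 3: mul(S(add(add(Z, mul(Z, SZ)), mul(SSZ, Z))), add(add(Z, SZ), add(SSZ, Z)))
  step 4: add(add(add(Z, SZ), add(SSZ, Z)), mul(add(add(Z, mul(Z, SZ)), mul(SSZ, Z)), add(add(Z, SZ), add(SSZ, Z))))
  step 5: add(add(SZ, add(SSZ, Z)), mul(add(add(Z, mul(Z, SZ)), mul(SSZ, Z)), add(add(Z, SZ), add(SSZ, Z))))
  step 6: add(S(add(Z, add(SSZ, Z))), mul(add(add(Z, mul(Z, SZ)), mul(SSZ, Z)), add(add(Z, SZ), add(SSZ, Z))))
  step 7: S(add(add(Z, add(SSZ, Z)), mul(add(add(Z, mul(Z, SZ)), mul(SSZ, Z)), add(add(Z, SZ), add(SSZ, Z)))))
  step 8: S(add(add(SSZ, Z), mul(add(add(Z, mul(Z, SZ)), mul(SSZ, Z)), add(add(Z, SZ), add(SSZ, Z)))))
  step 9: S(add(S(add(SZ, Z)), mul(add(add(Z, mul(Z, SZ)), mul(SSZ, Z)), add(add(Z, SZ), add(SSZ, Z)))))
  step 10: S(S(add(add(SZ, Z), mul(add(add(Z, mul(Z, SZ)), mul(SSZ, Z)), add(add(Z, SZ), add(SSZ, Z))))))
  step 11: S(S(add(S(add(Z, Z)), mul(add(add(Z, mul(Z, SZ)), mul(SSZ, Z)), add(add(Z, SZ), add(SSZ, Z))))))
  step 12: S(S(S(add(add(Z, Z), mul(add(add(Z, mul(Z, SZ)), mul(SSZ, Z)), add(add(Z, SZ), add(SSZ, Z)))))))
  step 13: S(S(S(add(Z, mul(add(add(Z, mul(Z, SZ)), mul(SSZ, Z)), add(add(Z, SZ), add(SSZ, Z)))))))
  step 14: S(S(S(mul(add(add(Z, mul(Z, SZ)), mul(SSZ, Z)), add(add(Z, SZ), add(SSZ, Z))))))
  step 15: S(S(S(mul(add(mul(Z, SZ), mul(SSZ, Z)), add(add(Z, SZ), add(SSZ, Z))))))
  step 16: S(S(S(mul(add(Z, mul(SSZ, Z)), add(add(Z, SZ), add(SSZ, Z))))))
  step 17: S(S(S(mul(mul(SSZ, Z), add(add(Z, SZ), add(SSZ, Z))))))
  step 18: S(S(S(mul(add(Z, mul(SZ, Z)), add(add(Z, SZ), add(SSZ, Z))))))
  step 19: S(S(S(mul(mul(SZ, Z), add(add(Z, SZ), add(SSZ, Z))))))
  step 20: S(S(S(mul(add(Z, mul(Z, Z)), add(add(Z, SZ), add(SSZ, Z))))))
  step 21: S(S(S(mul(mul(Z, Z), add(add(Z, SZ), add(SSZ, Z))))))
  step 22: S(S(S(mul(Z, add(add(Z, SZ), add(SSZ, Z))))))
  step 23: SSSZ

Answer: DIFFERENT — A ⇓ S^7(Z), B ⇓ SSSZ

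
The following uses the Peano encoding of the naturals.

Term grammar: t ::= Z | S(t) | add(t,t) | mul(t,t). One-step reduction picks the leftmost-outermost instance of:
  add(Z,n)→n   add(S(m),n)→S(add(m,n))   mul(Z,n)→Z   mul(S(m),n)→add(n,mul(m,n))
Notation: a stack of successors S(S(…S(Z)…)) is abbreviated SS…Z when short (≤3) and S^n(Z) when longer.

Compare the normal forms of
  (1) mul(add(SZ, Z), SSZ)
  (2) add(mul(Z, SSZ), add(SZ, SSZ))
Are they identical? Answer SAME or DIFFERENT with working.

Answer: DIFFERENT — A ⇓ SSZ, B ⇓ SSSZ

Reduction:
Term A:
  start: mul(add(SZ, Z), SSZ)
  step 1: mul(S(add(Z, Z)), SSZ)
  step 2: add(SSZ, mul(add(Z, Z), SSZ))
  step 3: S(add(SZ, mul(add(Z, Z), SSZ)))
  step 4: S(S(add(Z, mul(add(Z, Z), SSZ))))
  step 5: S(S(mul(add(Z, Z), SSZ)))
  step 6: S(S(mul(Z, SSZ)))
  step 7: SSZ

Term B:
  start: add(mul(Z, SSZ), add(SZ, SSZ))
  step 1: add(Z, add(SZ, SSZ))
  step 2: add(SZ, SSZ)
  step 3: S(add(Z, SSZ))
  step 4: SSSZ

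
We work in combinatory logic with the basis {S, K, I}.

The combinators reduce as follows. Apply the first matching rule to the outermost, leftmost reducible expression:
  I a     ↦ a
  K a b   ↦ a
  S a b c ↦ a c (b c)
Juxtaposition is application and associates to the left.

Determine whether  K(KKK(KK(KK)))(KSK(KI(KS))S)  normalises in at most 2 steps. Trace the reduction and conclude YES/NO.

Answer: NO — after 2 steps the term is K(KK(KK)), not yet normal

Working:
  start: K(KKK(KK(KK)))(KSK(KI(KS))S)
  [1] KKK(KK(KK))
  [2] K(KK(KK))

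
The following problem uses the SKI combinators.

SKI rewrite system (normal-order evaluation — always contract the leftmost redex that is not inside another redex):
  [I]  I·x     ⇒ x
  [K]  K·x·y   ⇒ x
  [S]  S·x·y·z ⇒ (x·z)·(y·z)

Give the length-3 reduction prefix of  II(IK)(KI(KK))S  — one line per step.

Answer: after 3 steps: K(KI(KK))S

Reduction:
  start: II(IK)(KI(KK))S
  step 1: I(IK)(KI(KK))S
  step 2: IK(KI(KK))S
  step 3: K(KI(KK))S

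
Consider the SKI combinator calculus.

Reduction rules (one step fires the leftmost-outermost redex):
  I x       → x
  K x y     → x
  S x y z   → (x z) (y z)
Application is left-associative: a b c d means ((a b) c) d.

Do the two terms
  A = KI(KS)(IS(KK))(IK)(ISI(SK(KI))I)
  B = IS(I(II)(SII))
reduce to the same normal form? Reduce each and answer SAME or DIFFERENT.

Term A:
  start: KI(KS)(IS(KK))(IK)(ISI(SK(KI))I)
  →1  I(IS(KK))(IK)(ISI(SK(KI))I)
  →2  IS(KK)(IK)(ISI(SK(KI))I)
  →3  S(KK)(IK)(ISI(SK(KI))I)
  →4  KK(ISI(SK(KI))I)(IK(ISI(SK(KI))I))
  →5  K(IK(ISI(SK(KI))I))
  →6  K(K(ISI(SK(KI))I))
  →7  K(K(SI(SK(KI))I))
  →8  K(K(II(SK(KI)I)))
  →9  K(K(I(SK(KI)I)))
  →10  K(K(SK(KI)I))
  →11  K(K(KI(KII)))
  →12  K(KI)

Term B:
  start: IS(I(II)(SII))
  →1  S(I(II)(SII))
  →2  S(II(SII))
  →3  S(I(SII))
  →4  S(SII)

Answer: DIFFERENT — A ⇓ K(KI), B ⇓ S(SII)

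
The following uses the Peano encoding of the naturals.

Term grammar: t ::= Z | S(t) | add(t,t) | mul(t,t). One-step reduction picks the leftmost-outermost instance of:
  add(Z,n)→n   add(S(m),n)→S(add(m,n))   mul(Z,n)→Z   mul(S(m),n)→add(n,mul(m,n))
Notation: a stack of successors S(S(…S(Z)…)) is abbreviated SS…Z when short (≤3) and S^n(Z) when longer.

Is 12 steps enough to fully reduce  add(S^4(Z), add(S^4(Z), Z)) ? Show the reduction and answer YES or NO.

  start: add(S^4(Z), add(S^4(Z), Z))
  [1] S(add(SSSZ, add(S^4(Z), Z)))
  [2] S(S(add(SSZ, add(S^4(Z), Z))))
  [3] S(S(S(add(SZ, add(S^4(Z), Z)))))
  [4] S(S(S(S(add(Z, add(S^4(Z), Z))))))
  [5] S(S(S(S(add(S^4(Z), Z)))))
  [6] S(S(S(S(S(add(SSSZ, Z))))))
  [7] S(S(S(S(S(S(add(SSZ, Z)))))))
  [8] S(S(S(S(S(S(S(add(SZ, Z))))))))
  [9] S(S(S(S(S(S(S(S(add(Z, Z)))))))))
  [10] S^8(Z)

Answer: YES — reaches normal form S^8(Z) in 10 ≤ 12 steps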